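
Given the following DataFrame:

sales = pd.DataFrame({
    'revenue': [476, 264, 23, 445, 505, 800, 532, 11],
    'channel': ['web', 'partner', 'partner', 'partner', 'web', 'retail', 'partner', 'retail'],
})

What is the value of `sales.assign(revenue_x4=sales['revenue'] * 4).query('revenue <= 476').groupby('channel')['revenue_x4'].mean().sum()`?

2924.0

add column revenue_x4 = sales['revenue'] * 4:
   revenue  channel  revenue_x4
0      476      web        1904
1      264  partner        1056
2       23  partner          92
3      445  partner        1780
4      505      web        2020
5      800   retail        3200
6      532  partner        2128
7       11   retail          44
filter rows where revenue <= 476:
   revenue  channel  revenue_x4
0      476      web        1904
1      264  partner        1056
2       23  partner          92
3      445  partner        1780
7       11   retail          44
group by channel, mean of revenue_x4:
channel
partner     976.0
retail       44.0
web        1904.0
Name: revenue_x4, dtype: float64
Finally, sum of the resulting series = 2924.0.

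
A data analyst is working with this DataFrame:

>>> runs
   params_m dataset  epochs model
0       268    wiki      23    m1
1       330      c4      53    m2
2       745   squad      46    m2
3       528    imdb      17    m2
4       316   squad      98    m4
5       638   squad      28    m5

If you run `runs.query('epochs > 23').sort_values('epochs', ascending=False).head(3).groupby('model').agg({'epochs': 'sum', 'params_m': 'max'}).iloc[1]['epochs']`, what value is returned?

filter rows where epochs > 23:
   params_m dataset  epochs model
1       330      c4      53    m2
2       745   squad      46    m2
4       316   squad      98    m4
5       638   squad      28    m5
sort by epochs descending:
   params_m dataset  epochs model
4       316   squad      98    m4
1       330      c4      53    m2
2       745   squad      46    m2
5       638   squad      28    m5
take first 3 rows:
   params_m dataset  epochs model
4       316   squad      98    m4
1       330      c4      53    m2
2       745   squad      46    m2
group by model: sum(epochs), max(params_m):
       epochs  params_m
model                  
m2         99       745
m4         98       316
Hence 98.

98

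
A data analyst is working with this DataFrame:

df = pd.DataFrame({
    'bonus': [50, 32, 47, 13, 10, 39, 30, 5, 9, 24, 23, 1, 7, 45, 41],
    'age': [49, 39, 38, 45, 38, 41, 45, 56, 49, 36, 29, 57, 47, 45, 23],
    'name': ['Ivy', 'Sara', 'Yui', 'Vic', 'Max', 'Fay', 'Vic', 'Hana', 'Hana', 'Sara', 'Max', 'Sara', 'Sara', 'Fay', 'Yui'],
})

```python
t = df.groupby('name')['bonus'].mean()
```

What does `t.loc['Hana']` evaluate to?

group by name, mean of bonus:
name
Fay     42.0
Hana     7.0
Ivy     50.0
Max     16.5
Sara    16.0
Vic     21.5
Yui     44.0
Name: bonus, dtype: float64

7.0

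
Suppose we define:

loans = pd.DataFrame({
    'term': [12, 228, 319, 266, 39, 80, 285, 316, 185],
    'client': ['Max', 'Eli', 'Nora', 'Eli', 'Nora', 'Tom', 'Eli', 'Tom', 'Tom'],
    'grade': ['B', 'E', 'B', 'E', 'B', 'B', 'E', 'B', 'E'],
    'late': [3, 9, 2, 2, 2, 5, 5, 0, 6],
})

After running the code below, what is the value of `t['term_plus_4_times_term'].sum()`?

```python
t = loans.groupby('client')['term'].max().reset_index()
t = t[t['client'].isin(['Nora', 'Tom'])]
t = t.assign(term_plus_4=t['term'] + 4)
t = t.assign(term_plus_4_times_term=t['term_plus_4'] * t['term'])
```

group by client, max of term:
client
Eli     285
Max      12
Nora    319
Tom     316
Name: term, dtype: int64
reset_index():
  client  term
0    Eli   285
1    Max    12
2   Nora   319
3    Tom   316
filter rows where client in ['Nora', 'Tom']:
  client  term
2   Nora   319
3    Tom   316
add column term_plus_4 = t['term'] + 4:
  client  term  term_plus_4
2   Nora   319          323
3    Tom   316          320
add column term_plus_4_times_term = t['term_plus_4'] * t['term']:
  client  term  term_plus_4  term_plus_4_times_term
2   Nora   319          323                  103037
3    Tom   316          320                  101120
Taking the sum of column 'term_plus_4_times_term' gives 204157.

204157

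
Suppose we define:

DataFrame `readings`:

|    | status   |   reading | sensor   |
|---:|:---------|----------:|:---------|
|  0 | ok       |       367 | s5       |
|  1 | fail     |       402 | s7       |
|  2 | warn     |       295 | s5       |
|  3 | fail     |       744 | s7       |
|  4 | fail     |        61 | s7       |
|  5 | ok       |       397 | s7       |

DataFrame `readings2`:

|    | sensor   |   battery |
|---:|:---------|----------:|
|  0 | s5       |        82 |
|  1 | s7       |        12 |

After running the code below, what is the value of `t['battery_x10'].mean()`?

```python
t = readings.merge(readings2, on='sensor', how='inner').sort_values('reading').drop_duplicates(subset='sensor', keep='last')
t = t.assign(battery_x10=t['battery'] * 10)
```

merge on 'sensor' (how='inner') → 6 rows:
  status  reading sensor  battery
0     ok      367     s5       82
1   fail      402     s7       12
2   warn      295     s5       82
3   fail      744     s7       12
4   fail       61     s7       12
5     ok      397     s7       12
sort by reading:
  status  reading sensor  battery
4   fail       61     s7       12
2   warn      295     s5       82
0     ok      367     s5       82
5     ok      397     s7       12
1   fail      402     s7       12
3   fail      744     s7       12
drop duplicate sensor (keep=last):
  status  reading sensor  battery
0     ok      367     s5       82
3   fail      744     s7       12
add column battery_x10 = t['battery'] * 10:
  status  reading sensor  battery  battery_x10
0     ok      367     s5       82          820
3   fail      744     s7       12          120
Hence 470.0.

470.0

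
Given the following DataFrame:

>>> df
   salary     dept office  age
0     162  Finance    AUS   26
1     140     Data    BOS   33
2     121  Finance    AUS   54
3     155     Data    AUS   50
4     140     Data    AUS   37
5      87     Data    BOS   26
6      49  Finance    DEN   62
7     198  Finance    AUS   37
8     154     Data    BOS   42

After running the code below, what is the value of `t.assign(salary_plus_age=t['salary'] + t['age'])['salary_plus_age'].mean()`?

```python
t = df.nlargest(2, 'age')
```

take 2 rows with largest age:
   salary     dept office  age
6      49  Finance    DEN   62
2     121  Finance    AUS   54
add column salary_plus_age = t['salary'] + t['age']:
   salary     dept office  age  salary_plus_age
6      49  Finance    DEN   62              111
2     121  Finance    AUS   54              175
The mean of column 'salary_plus_age' is 143.0.

143.0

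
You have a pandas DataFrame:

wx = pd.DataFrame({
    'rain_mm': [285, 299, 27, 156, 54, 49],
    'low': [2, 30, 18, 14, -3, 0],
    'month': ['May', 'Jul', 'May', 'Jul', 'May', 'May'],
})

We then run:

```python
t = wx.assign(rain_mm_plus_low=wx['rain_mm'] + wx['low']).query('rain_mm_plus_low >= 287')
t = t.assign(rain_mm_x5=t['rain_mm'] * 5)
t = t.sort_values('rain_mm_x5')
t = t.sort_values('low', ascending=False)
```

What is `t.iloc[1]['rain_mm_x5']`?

add column rain_mm_plus_low = wx['rain_mm'] + wx['low']:
   rain_mm  low month  rain_mm_plus_low
0      285    2   May               287
1      299   30   Jul               329
2       27   18   May                45
3      156   14   Jul               170
4       54   -3   May                51
5       49    0   May                49
filter rows where rain_mm_plus_low >= 287:
   rain_mm  low month  rain_mm_plus_low
0      285    2   May               287
1      299   30   Jul               329
add column rain_mm_x5 = t['rain_mm'] * 5:
   rain_mm  low month  rain_mm_plus_low  rain_mm_x5
0      285    2   May               287        1425
1      299   30   Jul               329        1495
sort by rain_mm_x5:
   rain_mm  low month  rain_mm_plus_low  rain_mm_x5
0      285    2   May               287        1425
1      299   30   Jul               329        1495
sort by low descending:
   rain_mm  low month  rain_mm_plus_low  rain_mm_x5
1      299   30   Jul               329        1495
0      285    2   May               287        1425
The value at position 1, column 'rain_mm_x5' is 1425.

1425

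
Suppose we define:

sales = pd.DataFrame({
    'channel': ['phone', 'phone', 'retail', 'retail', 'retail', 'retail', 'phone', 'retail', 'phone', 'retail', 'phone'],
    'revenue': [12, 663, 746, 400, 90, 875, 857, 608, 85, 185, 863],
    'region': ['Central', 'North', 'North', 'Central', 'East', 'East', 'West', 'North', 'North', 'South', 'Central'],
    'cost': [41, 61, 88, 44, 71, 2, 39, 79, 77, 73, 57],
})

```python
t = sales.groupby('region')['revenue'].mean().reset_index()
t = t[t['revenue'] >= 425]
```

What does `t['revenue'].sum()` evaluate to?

group by region, mean of revenue:
region
Central    425.0
East       482.5
North      525.5
South      185.0
West       857.0
Name: revenue, dtype: float64
reset_index():
    region  revenue
0  Central    425.0
1     East    482.5
2    North    525.5
3    South    185.0
4     West    857.0
filter rows where revenue >= 425:
    region  revenue
0  Central    425.0
1     East    482.5
2    North    525.5
4     West    857.0

2290.0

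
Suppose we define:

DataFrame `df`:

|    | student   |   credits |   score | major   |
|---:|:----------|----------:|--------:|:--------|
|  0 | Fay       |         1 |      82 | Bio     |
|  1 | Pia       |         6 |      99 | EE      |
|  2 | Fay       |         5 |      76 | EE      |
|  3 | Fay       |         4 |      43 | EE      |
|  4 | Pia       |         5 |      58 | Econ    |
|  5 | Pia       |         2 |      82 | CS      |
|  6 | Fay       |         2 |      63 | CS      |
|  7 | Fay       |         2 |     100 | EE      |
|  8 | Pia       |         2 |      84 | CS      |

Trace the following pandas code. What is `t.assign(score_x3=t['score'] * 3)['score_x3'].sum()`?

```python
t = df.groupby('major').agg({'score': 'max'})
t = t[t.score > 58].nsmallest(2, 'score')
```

group by major, max of score:
       score
major       
Bio       82
CS        84
EE       100
Econ      58
filter rows where score > 58:
       score
major       
Bio       82
CS        84
EE       100
take 2 rows with smallest score:
       score
major       
Bio       82
CS        84
add column score_x3 = t['score'] * 3:
       score  score_x3
major                 
Bio       82       246
CS        84       252
Reading off the sum of column 'score_x3', we get 498.

498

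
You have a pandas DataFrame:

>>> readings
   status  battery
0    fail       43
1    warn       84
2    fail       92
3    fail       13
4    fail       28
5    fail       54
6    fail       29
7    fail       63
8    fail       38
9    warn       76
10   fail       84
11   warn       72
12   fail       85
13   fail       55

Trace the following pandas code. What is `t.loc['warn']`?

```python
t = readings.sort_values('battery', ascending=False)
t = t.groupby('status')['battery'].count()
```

3

sort by battery descending:
   status  battery
2    fail       92
12   fail       85
1    warn       84
10   fail       84
9    warn       76
11   warn       72
7    fail       63
13   fail       55
5    fail       54
0    fail       43
8    fail       38
6    fail       29
4    fail       28
3    fail       13
group by status, count of battery:
status
fail    11
warn     3
Name: battery, dtype: int64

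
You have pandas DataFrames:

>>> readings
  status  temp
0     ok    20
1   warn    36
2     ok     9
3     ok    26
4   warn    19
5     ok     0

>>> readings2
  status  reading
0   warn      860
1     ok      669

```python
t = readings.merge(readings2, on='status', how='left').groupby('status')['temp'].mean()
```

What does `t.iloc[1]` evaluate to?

merge on 'status' (how='left') → 6 rows:
  status  temp  reading
0     ok    20      669
1   warn    36      860
2     ok     9      669
3     ok    26      669
4   warn    19      860
5     ok     0      669
group by status, mean of temp:
status
ok      13.75
warn    27.50
Name: temp, dtype: float64
value at position 1 → 27.5

27.5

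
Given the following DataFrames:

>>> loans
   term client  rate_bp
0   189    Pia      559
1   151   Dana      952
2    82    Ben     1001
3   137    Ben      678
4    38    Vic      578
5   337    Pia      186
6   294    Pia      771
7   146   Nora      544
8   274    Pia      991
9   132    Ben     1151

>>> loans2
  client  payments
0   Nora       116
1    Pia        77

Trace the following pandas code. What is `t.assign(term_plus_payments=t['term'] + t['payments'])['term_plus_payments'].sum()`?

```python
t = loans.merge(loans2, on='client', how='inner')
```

merge on 'client' (how='inner') → 5 rows:
   term client  rate_bp  payments
0   189    Pia      559        77
1   337    Pia      186        77
2   294    Pia      771        77
3   146   Nora      544       116
4   274    Pia      991        77
add column term_plus_payments = t['term'] + t['payments']:
   term client  rate_bp  payments  term_plus_payments
0   189    Pia      559        77                 266
1   337    Pia      186        77                 414
2   294    Pia      771        77                 371
3   146   Nora      544       116                 262
4   274    Pia      991        77                 351
Taking the sum of column 'term_plus_payments' gives 1664.

1664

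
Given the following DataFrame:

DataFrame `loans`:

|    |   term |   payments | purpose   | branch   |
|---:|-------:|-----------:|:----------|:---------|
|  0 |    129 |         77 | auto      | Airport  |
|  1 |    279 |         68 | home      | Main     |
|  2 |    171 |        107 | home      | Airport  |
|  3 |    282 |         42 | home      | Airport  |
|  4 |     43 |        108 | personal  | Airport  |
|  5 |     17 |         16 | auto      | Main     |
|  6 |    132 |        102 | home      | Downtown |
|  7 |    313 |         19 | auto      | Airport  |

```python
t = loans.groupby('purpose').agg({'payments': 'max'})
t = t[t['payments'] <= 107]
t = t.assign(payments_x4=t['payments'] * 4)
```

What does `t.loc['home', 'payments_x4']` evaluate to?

428

group by purpose, max of payments:
          payments
purpose           
auto            77
home           107
personal       108
filter rows where payments <= 107:
         payments
purpose          
auto           77
home          107
add column payments_x4 = t['payments'] * 4:
         payments  payments_x4
purpose                       
auto           77          308
home          107          428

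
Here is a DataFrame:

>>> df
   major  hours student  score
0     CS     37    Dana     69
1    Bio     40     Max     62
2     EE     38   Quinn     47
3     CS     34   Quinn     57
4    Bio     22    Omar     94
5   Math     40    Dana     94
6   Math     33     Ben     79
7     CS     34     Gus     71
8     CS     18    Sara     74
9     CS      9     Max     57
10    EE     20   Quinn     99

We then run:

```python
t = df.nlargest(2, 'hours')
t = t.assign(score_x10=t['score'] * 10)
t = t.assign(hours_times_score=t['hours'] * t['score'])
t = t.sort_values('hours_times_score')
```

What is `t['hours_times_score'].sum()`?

6240

take 2 rows with largest hours:
  major  hours student  score
1   Bio     40     Max     62
5  Math     40    Dana     94
add column score_x10 = t['score'] * 10:
  major  hours student  score  score_x10
1   Bio     40     Max     62        620
5  Math     40    Dana     94        940
add column hours_times_score = t['hours'] * t['score']:
  major  hours student  score  score_x10  hours_times_score
1   Bio     40     Max     62        620               2480
5  Math     40    Dana     94        940               3760
sort by hours_times_score:
  major  hours student  score  score_x10  hours_times_score
1   Bio     40     Max     62        620               2480
5  Math     40    Dana     94        940               3760
sum of column 'hours_times_score' → 6240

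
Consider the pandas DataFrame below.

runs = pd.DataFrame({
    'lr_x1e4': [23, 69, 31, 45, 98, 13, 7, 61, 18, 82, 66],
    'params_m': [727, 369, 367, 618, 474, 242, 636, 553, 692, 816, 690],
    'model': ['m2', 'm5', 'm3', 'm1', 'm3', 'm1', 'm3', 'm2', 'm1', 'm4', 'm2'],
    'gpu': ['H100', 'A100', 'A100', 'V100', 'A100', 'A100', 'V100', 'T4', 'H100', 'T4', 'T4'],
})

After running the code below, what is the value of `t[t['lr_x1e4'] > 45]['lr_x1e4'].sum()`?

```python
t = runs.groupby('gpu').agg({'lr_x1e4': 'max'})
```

group by gpu, max of lr_x1e4:
      lr_x1e4
gpu          
A100       98
H100       23
T4         82
V100       45
filter rows where lr_x1e4 > 45:
      lr_x1e4
gpu          
A100       98
T4         82
The sum of column 'lr_x1e4' is 180.

180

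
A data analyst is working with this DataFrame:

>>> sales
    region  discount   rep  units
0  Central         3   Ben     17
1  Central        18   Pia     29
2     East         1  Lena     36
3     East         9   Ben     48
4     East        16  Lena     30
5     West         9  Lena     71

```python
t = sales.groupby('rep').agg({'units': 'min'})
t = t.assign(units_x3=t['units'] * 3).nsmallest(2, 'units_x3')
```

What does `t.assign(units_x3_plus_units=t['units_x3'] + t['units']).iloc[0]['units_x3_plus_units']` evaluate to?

68

group by rep, min of units:
      units
rep        
Ben      17
Lena     30
Pia      29
add column units_x3 = t['units'] * 3:
      units  units_x3
rep                  
Ben      17        51
Lena     30        90
Pia      29        87
take 2 rows with smallest units_x3:
     units  units_x3
rep                 
Ben     17        51
Pia     29        87
add column units_x3_plus_units = t['units_x3'] + t['units']:
     units  units_x3  units_x3_plus_units
rep                                      
Ben     17        51                   68
Pia     29        87                  116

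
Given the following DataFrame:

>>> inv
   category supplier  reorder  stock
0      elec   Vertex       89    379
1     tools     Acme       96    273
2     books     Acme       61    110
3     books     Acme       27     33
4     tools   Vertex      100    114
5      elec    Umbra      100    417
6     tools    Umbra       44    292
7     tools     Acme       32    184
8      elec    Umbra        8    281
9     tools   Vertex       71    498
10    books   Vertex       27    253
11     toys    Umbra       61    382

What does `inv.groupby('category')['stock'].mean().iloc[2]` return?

272.2

group by category, mean of stock:
category
books    132.0
elec     359.0
tools    272.2
toys     382.0
Name: stock, dtype: float64
Finally, value at position 2 = 272.2.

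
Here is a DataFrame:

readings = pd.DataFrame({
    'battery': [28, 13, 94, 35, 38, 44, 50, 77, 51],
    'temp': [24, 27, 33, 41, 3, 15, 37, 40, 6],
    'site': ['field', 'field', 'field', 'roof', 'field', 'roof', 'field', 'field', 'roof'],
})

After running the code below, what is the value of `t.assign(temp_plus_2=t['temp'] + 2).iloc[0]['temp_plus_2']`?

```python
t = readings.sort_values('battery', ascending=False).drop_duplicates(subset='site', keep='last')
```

sort by battery descending:
   battery  temp   site
2       94    33  field
7       77    40  field
8       51     6   roof
6       50    37  field
5       44    15   roof
4       38     3  field
3       35    41   roof
0       28    24  field
1       13    27  field
drop duplicate site (keep=last):
   battery  temp   site
3       35    41   roof
1       13    27  field
add column temp_plus_2 = t['temp'] + 2:
   battery  temp   site  temp_plus_2
3       35    41   roof           43
1       13    27  field           29
So iloc[0]['temp_plus_2'] = 43.

43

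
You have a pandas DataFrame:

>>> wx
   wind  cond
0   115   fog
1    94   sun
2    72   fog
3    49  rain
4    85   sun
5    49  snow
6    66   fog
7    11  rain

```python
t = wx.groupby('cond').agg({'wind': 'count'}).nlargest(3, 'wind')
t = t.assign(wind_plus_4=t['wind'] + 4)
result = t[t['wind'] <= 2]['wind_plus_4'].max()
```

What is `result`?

6

group by cond, count of wind:
      wind
cond      
fog      3
rain     2
snow     1
sun      2
take 3 rows with largest wind:
      wind
cond      
fog      3
rain     2
sun      2
add column wind_plus_4 = t['wind'] + 4:
      wind  wind_plus_4
cond                   
fog      3            7
rain     2            6
sun      2            6
filter rows where wind <= 2:
      wind  wind_plus_4
cond                   
rain     2            6
sun      2            6
The max of column 'wind_plus_4' is 6.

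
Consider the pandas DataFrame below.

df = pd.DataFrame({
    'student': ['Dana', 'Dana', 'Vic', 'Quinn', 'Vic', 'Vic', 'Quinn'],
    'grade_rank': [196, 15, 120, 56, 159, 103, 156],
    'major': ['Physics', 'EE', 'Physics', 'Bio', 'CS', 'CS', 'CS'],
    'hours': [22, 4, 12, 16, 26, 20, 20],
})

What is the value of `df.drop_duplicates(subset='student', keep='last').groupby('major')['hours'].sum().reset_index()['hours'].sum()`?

drop duplicate student (keep=last):
  student  grade_rank major  hours
1    Dana          15    EE      4
5     Vic         103    CS     20
6   Quinn         156    CS     20
group by major, sum of hours:
major
CS    40
EE     4
Name: hours, dtype: int64
reset_index():
  major  hours
0    CS     40
1    EE      4
Then the sum of column 'hours': 44

44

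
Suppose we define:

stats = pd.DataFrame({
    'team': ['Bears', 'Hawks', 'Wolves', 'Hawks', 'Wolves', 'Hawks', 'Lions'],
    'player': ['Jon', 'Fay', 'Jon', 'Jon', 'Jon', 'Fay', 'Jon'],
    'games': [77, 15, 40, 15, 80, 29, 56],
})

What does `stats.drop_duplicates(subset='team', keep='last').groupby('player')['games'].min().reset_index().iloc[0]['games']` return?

29

drop duplicate team (keep=last):
     team player  games
0   Bears    Jon     77
4  Wolves    Jon     80
5   Hawks    Fay     29
6   Lions    Jon     56
group by player, min of games:
player
Fay    29
Jon    56
Name: games, dtype: int64
reset_index():
  player  games
0    Fay     29
1    Jon     56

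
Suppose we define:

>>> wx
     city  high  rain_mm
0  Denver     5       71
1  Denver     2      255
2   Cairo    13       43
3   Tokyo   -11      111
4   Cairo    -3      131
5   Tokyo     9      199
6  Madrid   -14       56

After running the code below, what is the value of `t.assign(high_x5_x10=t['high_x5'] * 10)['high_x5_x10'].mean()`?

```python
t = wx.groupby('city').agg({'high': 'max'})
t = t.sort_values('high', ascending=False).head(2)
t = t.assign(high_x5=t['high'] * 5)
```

550.0

group by city, max of high:
        high
city        
Cairo     13
Denver     5
Madrid   -14
Tokyo      9
sort by high descending:
        high
city        
Cairo     13
Tokyo      9
Denver     5
Madrid   -14
take first 2 rows:
       high
city       
Cairo    13
Tokyo     9
add column high_x5 = t['high'] * 5:
       high  high_x5
city                
Cairo    13       65
Tokyo     9       45
add column high_x5_x10 = t['high_x5'] * 10:
       high  high_x5  high_x5_x10
city                             
Cairo    13       65          650
Tokyo     9       45          450
Reading off the mean of column 'high_x5_x10', we get 550.0.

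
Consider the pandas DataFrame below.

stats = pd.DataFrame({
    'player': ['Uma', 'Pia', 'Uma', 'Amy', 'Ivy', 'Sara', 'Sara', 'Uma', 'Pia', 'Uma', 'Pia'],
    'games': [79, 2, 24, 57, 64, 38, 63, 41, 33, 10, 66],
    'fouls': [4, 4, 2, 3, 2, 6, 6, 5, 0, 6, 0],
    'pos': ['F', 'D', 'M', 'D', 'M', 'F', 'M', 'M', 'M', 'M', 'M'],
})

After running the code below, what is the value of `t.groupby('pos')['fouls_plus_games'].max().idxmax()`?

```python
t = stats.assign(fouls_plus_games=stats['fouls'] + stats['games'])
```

add column fouls_plus_games = stats['fouls'] + stats['games']:
   player  games  fouls pos  fouls_plus_games
0     Uma     79      4   F                83
1     Pia      2      4   D                 6
2     Uma     24      2   M                26
3     Amy     57      3   D                60
4     Ivy     64      2   M                66
5    Sara     38      6   F                44
6    Sara     63      6   M                69
7     Uma     41      5   M                46
8     Pia     33      0   M                33
9     Uma     10      6   M                16
10    Pia     66      0   M                66
group by pos, max of fouls_plus_games:
pos
D    60
F    83
M    69
Name: fouls_plus_games, dtype: int64
label with the largest value → F

F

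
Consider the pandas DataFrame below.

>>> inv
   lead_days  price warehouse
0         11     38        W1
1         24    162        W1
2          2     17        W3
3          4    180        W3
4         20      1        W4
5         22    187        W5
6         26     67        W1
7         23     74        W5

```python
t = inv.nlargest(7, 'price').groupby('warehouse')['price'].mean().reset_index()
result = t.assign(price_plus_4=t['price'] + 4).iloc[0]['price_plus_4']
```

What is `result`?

take 7 rows with largest price:
   lead_days  price warehouse
5         22    187        W5
3          4    180        W3
1         24    162        W1
7         23     74        W5
6         26     67        W1
0         11     38        W1
2          2     17        W3
group by warehouse, mean of price:
warehouse
W1     89.0
W3     98.5
W5    130.5
Name: price, dtype: float64
reset_index():
  warehouse  price
0        W1   89.0
1        W3   98.5
2        W5  130.5
add column price_plus_4 = t['price'] + 4:
  warehouse  price  price_plus_4
0        W1   89.0          93.0
1        W3   98.5         102.5
2        W5  130.5         134.5

93.0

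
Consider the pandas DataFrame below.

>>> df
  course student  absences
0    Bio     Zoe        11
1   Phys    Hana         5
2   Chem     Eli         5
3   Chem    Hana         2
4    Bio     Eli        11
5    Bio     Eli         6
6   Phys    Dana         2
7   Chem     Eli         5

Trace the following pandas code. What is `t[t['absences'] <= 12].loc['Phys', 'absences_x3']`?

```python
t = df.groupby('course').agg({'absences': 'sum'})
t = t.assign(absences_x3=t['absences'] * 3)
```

group by course, sum of absences:
        absences
course          
Bio           28
Chem          12
Phys           7
add column absences_x3 = t['absences'] * 3:
        absences  absences_x3
course                       
Bio           28           84
Chem          12           36
Phys           7           21
filter rows where absences <= 12:
        absences  absences_x3
course                       
Chem          12           36
Phys           7           21
value at row 'Phys', column 'absences_x3' → 21

21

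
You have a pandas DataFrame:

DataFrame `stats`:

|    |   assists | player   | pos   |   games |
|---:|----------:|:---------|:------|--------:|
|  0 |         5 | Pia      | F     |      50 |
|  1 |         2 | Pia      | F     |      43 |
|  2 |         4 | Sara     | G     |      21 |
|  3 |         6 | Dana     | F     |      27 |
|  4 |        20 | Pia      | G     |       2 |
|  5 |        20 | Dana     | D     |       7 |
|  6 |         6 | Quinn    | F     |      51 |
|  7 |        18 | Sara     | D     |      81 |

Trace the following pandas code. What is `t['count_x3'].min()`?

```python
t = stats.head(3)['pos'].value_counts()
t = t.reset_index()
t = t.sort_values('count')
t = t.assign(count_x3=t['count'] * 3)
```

take first 3 rows:
   assists player pos  games
0        5    Pia   F     50
1        2    Pia   F     43
2        4   Sara   G     21
value_counts of pos:
pos
F    2
G    1
Name: count, dtype: int64
reset_index():
  pos  count
0   F      2
1   G      1
sort by count:
  pos  count
1   G      1
0   F      2
add column count_x3 = t['count'] * 3:
  pos  count  count_x3
1   G      1         3
0   F      2         6

3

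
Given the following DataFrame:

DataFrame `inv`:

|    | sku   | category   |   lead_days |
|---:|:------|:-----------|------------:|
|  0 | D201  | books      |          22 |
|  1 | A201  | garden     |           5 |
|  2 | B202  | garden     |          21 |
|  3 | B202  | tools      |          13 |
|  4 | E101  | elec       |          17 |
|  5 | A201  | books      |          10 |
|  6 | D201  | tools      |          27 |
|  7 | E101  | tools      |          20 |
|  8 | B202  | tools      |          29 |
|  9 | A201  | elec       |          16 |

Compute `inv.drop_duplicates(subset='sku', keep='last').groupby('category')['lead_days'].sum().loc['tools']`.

drop duplicate sku (keep=last):
    sku category  lead_days
6  D201    tools         27
7  E101    tools         20
8  B202    tools         29
9  A201     elec         16
group by category, sum of lead_days:
category
elec     16
tools    76
Name: lead_days, dtype: int64

76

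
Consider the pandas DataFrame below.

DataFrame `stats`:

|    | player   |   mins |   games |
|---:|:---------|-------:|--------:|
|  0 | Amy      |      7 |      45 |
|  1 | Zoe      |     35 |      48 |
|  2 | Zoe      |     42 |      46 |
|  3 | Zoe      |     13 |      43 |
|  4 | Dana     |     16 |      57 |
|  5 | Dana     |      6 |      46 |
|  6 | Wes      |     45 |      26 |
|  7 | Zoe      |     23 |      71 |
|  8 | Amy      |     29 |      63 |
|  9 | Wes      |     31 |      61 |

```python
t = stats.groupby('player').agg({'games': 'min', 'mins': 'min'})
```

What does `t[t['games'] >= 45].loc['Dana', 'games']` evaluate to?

46

group by player: min(games), min(mins):
        games  mins
player             
Amy        45     7
Dana       46     6
Wes        26    31
Zoe        43    13
filter rows where games >= 45:
        games  mins
player             
Amy        45     7
Dana       46     6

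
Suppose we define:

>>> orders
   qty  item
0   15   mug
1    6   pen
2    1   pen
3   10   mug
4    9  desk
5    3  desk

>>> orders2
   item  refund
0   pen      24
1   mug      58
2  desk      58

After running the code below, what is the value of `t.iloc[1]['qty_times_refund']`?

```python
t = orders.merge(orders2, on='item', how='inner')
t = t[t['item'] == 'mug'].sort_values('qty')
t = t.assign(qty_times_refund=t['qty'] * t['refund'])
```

870

merge on 'item' (how='inner') → 6 rows:
   qty  item  refund
0   15   mug      58
1    6   pen      24
2    1   pen      24
3   10   mug      58
4    9  desk      58
5    3  desk      58
filter rows where item == 'mug':
   qty item  refund
0   15  mug      58
3   10  mug      58
sort by qty:
   qty item  refund
3   10  mug      58
0   15  mug      58
add column qty_times_refund = t['qty'] * t['refund']:
   qty item  refund  qty_times_refund
3   10  mug      58               580
0   15  mug      58               870
The value at position 1, column 'qty_times_refund' is 870.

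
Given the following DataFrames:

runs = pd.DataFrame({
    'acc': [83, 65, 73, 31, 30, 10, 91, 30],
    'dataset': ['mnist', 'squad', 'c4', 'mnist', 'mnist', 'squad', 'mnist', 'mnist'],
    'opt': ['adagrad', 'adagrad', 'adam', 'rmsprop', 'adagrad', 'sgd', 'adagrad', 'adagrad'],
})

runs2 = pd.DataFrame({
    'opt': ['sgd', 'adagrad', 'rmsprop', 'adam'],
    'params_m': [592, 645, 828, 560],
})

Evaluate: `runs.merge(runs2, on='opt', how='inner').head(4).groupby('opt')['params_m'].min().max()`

828

merge on 'opt' (how='inner') → 8 rows:
   acc dataset      opt  params_m
0   83   mnist  adagrad       645
1   65   squad  adagrad       645
2   73      c4     adam       560
3   31   mnist  rmsprop       828
4   30   mnist  adagrad       645
5   10   squad      sgd       592
6   91   mnist  adagrad       645
7   30   mnist  adagrad       645
take first 4 rows:
   acc dataset      opt  params_m
0   83   mnist  adagrad       645
1   65   squad  adagrad       645
2   73      c4     adam       560
3   31   mnist  rmsprop       828
group by opt, min of params_m:
opt
adagrad    645
adam       560
rmsprop    828
Name: params_m, dtype: int64
The max of the resulting series is 828.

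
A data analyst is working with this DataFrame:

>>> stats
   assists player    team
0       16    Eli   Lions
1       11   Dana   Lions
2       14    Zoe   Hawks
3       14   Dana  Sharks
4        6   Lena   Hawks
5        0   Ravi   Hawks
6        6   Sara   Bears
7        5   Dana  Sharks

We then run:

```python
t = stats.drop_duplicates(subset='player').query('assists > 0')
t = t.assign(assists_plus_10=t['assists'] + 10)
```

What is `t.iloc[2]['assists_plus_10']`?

drop duplicate player (keep=first):
   assists player   team
0       16    Eli  Lions
1       11   Dana  Lions
2       14    Zoe  Hawks
4        6   Lena  Hawks
5        0   Ravi  Hawks
6        6   Sara  Bears
filter rows where assists > 0:
   assists player   team
0       16    Eli  Lions
1       11   Dana  Lions
2       14    Zoe  Hawks
4        6   Lena  Hawks
6        6   Sara  Bears
add column assists_plus_10 = t['assists'] + 10:
   assists player   team  assists_plus_10
0       16    Eli  Lions               26
1       11   Dana  Lions               21
2       14    Zoe  Hawks               24
4        6   Lena  Hawks               16
6        6   Sara  Bears               16

24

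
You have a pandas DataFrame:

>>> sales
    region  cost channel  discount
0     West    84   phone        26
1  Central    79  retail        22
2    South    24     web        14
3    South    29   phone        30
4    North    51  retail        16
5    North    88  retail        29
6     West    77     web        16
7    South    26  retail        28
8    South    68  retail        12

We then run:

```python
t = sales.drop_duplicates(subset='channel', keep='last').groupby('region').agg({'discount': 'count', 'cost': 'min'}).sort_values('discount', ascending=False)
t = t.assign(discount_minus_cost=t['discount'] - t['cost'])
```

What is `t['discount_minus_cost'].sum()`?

drop duplicate channel (keep=last):
  region  cost channel  discount
3  South    29   phone        30
6   West    77     web        16
8  South    68  retail        12
group by region: count(discount), min(cost):
        discount  cost
region                
South          2    29
West           1    77
sort by discount descending:
        discount  cost
region                
South          2    29
West           1    77
add column discount_minus_cost = t['discount'] - t['cost']:
        discount  cost  discount_minus_cost
region                                     
South          2    29                  -27
West           1    77                  -76

-103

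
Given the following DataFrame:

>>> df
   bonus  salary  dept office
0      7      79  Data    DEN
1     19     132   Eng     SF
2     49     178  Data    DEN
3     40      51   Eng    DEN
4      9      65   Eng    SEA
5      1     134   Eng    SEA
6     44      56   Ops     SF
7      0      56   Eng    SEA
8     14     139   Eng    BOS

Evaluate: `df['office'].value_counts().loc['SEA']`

value_counts of office:
office
DEN    3
SEA    3
SF     2
BOS    1
Name: count, dtype: int64
The value at index 'SEA' is 3.

3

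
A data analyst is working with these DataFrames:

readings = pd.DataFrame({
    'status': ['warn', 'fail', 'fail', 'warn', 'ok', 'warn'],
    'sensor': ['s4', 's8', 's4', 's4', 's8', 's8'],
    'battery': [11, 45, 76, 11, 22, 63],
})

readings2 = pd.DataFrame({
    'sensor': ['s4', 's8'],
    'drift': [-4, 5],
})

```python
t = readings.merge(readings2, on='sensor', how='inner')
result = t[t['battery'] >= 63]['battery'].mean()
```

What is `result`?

merge on 'sensor' (how='inner') → 6 rows:
  status sensor  battery  drift
0   warn     s4       11     -4
1   fail     s8       45      5
2   fail     s4       76     -4
3   warn     s4       11     -4
4     ok     s8       22      5
5   warn     s8       63      5
filter rows where battery >= 63:
  status sensor  battery  drift
2   fail     s4       76     -4
5   warn     s8       63      5

69.5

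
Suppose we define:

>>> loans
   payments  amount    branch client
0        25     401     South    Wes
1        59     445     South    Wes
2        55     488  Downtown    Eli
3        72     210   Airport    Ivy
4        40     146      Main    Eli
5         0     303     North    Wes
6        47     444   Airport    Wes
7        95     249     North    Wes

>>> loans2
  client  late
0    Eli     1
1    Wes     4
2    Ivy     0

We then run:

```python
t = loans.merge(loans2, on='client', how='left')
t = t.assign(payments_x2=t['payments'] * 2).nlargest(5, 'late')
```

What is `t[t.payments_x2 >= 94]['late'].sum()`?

12

merge on 'client' (how='left') → 8 rows:
   payments  amount    branch client  late
0        25     401     South    Wes     4
1        59     445     South    Wes     4
2        55     488  Downtown    Eli     1
3        72     210   Airport    Ivy     0
4        40     146      Main    Eli     1
5         0     303     North    Wes     4
6        47     444   Airport    Wes     4
7        95     249     North    Wes     4
add column payments_x2 = t['payments'] * 2:
   payments  amount    branch client  late  payments_x2
0        25     401     South    Wes     4           50
1        59     445     South    Wes     4          118
2        55     488  Downtown    Eli     1          110
3        72     210   Airport    Ivy     0          144
4        40     146      Main    Eli     1           80
5         0     303     North    Wes     4            0
6        47     444   Airport    Wes     4           94
7        95     249     North    Wes     4          190
take 5 rows with largest late:
   payments  amount   branch client  late  payments_x2
0        25     401    South    Wes     4           50
1        59     445    South    Wes     4          118
5         0     303    North    Wes     4            0
6        47     444  Airport    Wes     4           94
7        95     249    North    Wes     4          190
filter rows where payments_x2 >= 94:
   payments  amount   branch client  late  payments_x2
1        59     445    South    Wes     4          118
6        47     444  Airport    Wes     4           94
7        95     249    North    Wes     4          190
Taking the sum of column 'late' gives 12.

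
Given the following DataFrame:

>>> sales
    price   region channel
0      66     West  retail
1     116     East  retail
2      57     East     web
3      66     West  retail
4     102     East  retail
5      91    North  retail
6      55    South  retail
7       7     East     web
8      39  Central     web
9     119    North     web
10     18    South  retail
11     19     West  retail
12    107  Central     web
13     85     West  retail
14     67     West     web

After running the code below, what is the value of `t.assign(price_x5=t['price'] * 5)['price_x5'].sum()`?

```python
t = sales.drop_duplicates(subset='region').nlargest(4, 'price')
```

1640

drop duplicate region (keep=first):
   price   region channel
0     66     West  retail
1    116     East  retail
5     91    North  retail
6     55    South  retail
8     39  Central     web
take 4 rows with largest price:
   price region channel
1    116   East  retail
5     91  North  retail
0     66   West  retail
6     55  South  retail
add column price_x5 = t['price'] * 5:
   price region channel  price_x5
1    116   East  retail       580
5     91  North  retail       455
0     66   West  retail       330
6     55  South  retail       275
Hence 1640.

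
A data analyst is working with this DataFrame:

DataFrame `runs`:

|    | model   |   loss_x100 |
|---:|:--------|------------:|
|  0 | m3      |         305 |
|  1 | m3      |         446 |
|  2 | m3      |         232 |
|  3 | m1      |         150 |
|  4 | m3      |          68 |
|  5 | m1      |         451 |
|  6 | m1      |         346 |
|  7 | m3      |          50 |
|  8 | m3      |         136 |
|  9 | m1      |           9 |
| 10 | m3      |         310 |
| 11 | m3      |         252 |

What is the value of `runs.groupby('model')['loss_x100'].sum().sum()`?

group by model, sum of loss_x100:
model
m1     956
m3    1799
Name: loss_x100, dtype: int64

2755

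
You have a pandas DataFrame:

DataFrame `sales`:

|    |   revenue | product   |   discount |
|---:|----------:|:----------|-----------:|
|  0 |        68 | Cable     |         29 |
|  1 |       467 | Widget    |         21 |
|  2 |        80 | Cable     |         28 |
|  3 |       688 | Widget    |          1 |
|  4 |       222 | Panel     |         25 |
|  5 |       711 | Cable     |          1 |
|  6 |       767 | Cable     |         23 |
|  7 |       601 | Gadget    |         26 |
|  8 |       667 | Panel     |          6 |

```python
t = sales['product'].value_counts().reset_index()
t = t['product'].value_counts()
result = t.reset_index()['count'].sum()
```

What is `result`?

value_counts of product:
product
Cable     4
Widget    2
Panel     2
Gadget    1
Name: count, dtype: int64
reset_index():
  product  count
0   Cable      4
1  Widget      2
2   Panel      2
3  Gadget      1
value_counts of product:
product
Cable     1
Widget    1
Panel     1
Gadget    1
Name: count, dtype: int64
reset_index():
  product  count
0   Cable      1
1  Widget      1
2   Panel      1
3  Gadget      1
Then the sum of column 'count': 4

4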